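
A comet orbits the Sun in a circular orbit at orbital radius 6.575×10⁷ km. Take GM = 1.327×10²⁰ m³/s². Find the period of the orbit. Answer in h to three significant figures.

r = 6.575×10⁷ km = 6.575×10¹⁰ m.
Kepler's third law: T = 2π√(r³/μ) = 2π√((6.575×10¹⁰)³ / 1.327×10²⁰).
r³/μ = 2.142×10¹² s², so T = 2π × 1.464×10⁶ = 9.196×10⁶ s.
Converting: 9.196×10⁶ s ÷ 3600 = 2554 h.

T ≈ 2550 h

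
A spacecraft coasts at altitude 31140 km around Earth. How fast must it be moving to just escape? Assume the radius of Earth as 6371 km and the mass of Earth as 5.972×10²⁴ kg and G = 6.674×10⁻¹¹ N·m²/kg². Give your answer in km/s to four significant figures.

μ = GM = 6.674×10⁻¹¹ × 5.972×10²⁴ = 3.986×10¹⁴ m³/s².
r = 6371 + 31140 = 37511 km = 3.7511×10⁷ m.
Escape speed v_esc = √(2μ/r) = √(2 × 3.986×10¹⁴ / 3.751×10⁷) = √(2.125×10⁷) = 4610 m/s.
= 4.610 km/s.

v_esc ≈ 4.610 km/s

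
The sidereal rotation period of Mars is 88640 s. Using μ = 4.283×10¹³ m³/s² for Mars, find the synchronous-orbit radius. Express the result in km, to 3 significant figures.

A synchronous orbit has period T, so by Kepler's third law a = (μT²/4π²)^(1/3).
μT²/4π² = 4.283×10¹³ × (8.864×10⁴)² / 39.48 = 8.524×10²¹ m³.
a = 2.043×10⁷ m = 20428 km.

r_sync ≈ 20400 km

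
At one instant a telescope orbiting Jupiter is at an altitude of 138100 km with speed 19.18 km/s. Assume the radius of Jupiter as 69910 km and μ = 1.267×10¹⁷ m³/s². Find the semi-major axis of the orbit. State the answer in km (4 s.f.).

r = 69910 + 138100 = 2.0801×10⁵ km = 2.080×10⁸ m.
Specific orbital energy ε = v²/2 − μ/r = (19180)²/2 − 1.267×10¹⁷/2.080×10⁸ = -4.252×10⁸ J/kg.
Since ε = −μ/(2a), a = −μ/(2ε) = 1.490×10⁸ m = 1.4900×10⁵ km.

a ≈ 1.490×10⁵ km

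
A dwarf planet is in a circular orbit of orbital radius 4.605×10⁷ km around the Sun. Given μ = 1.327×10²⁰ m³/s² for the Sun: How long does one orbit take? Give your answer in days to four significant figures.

r = 4.605×10⁷ km = 4.605×10¹⁰ m.
Kepler's third law: T = 2π√(r³/μ) = 2π√((4.605×10¹⁰)³ / 1.327×10²⁰).
r³/μ = 7.359×10¹¹ s², so T = 2π × 8.578×10⁵ = 5.390×10⁶ s.
Converting: 5.390×10⁶ s ÷ 86400 = 62.38 days.

T ≈ 62.38 days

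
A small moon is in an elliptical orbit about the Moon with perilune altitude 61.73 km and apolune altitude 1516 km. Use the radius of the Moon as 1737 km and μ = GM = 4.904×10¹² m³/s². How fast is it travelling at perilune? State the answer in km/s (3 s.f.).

v ≈ 1.87 km/s

r_p = 1737 + 61.73 = 1798.7 km = 1.7987×10⁶ m.
r_a = 1737 + 1516 = 3253.0 km = 3.2530×10⁶ m.
Semi-major axis a = (r_p + r_a)/2 = 2525.9 km = 2.526×10⁶ m.
Vis-viva: v² = μ(2/r − 1/a) = 4.904×10¹² × (1.112×10⁻⁶ − 3.959×10⁻⁷) = 3.511×10⁶ m²/s².
v = 1874 m/s = 1.874 km/s.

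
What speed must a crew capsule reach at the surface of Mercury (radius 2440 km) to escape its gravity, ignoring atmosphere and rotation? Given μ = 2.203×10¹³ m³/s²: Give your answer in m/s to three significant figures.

r = R = 2.440×10⁶ m.
Escape speed v_esc = √(2μ/r) = √(2 × 2.203×10¹³ / 2.440×10⁶) = √(1.806×10⁷) = 4249 m/s.

v_esc ≈ 4250 m/s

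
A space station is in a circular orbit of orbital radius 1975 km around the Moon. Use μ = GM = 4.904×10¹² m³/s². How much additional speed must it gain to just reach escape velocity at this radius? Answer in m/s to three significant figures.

Δv ≈ 653 m/s

r = 1975 km = 1.975×10⁶ m.
Circular speed v_c = √(μ/r) = 1576 m/s.
Escape speed v_esc = √(2μ/r) = √2 × v_c = 2228 m/s.
Δv = v_esc − v_c = 652.7 m/s.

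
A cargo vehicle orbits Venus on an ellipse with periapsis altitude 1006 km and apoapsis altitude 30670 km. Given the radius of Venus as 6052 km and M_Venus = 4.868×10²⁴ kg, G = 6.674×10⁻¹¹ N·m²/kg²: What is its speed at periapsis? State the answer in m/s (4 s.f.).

v ≈ 8788 m/s

μ = GM = 6.674×10⁻¹¹ × 4.868×10²⁴ = 3.249×10¹⁴ m³/s².
r_p = 6052 + 1006 = 7058.0 km = 7.0580×10⁶ m.
r_a = 6052 + 30670 = 36722 km = 3.6722×10⁷ m.
Semi-major axis a = (r_p + r_a)/2 = 21890 km = 2.189×10⁷ m.
Vis-viva: v² = μ(2/r − 1/a) = 3.249×10¹⁴ × (2.834×10⁻⁷ − 4.568×10⁻⁸) = 7.722×10⁷ m²/s².
v = 8788 m/s.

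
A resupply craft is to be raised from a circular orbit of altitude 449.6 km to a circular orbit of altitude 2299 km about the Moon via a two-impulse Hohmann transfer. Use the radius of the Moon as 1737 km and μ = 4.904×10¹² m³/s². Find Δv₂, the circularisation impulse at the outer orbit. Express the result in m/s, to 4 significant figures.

r₁ = 1737 + 449.6 = 2186.6 km = 2.1866×10⁶ m.
r₂ = 1737 + 2299 = 4036.0 km = 4.0360×10⁶ m.
Transfer ellipse a_t = (r₁ + r₂)/2 = 3.111×10⁶ m.
At r₁: circular v_c1 = √(μ/r₁) = 1498 m/s; transfer-perilune v_p = √[μ(2/r₁ − 1/a_t)] = 1706 m/s.
At r₂: circular v_c2 = √(μ/r₂) = 1102 m/s; transfer-apolune v_a = √[μ(2/r₂ − 1/a_t)] = 924.1 m/s.
Δv₂ = v_c2 − v_a = 178.2 m/s.

Δv ≈ 178.2 m/s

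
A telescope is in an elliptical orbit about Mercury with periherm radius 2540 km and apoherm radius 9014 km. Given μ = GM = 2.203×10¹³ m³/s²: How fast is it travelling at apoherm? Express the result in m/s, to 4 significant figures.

Semi-major axis a = (r_p + r_a)/2 = 5777.0 km = 5.777×10⁶ m.
Vis-viva: v² = μ(2/r − 1/a) = 2.203×10¹³ × (2.219×10⁻⁷ − 1.731×10⁻⁷) = 1.075×10⁶ m²/s².
v = 1037 m/s.

v ≈ 1037 m/s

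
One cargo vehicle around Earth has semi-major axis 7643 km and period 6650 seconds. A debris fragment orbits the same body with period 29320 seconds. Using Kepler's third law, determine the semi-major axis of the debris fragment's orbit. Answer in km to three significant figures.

a₂ ≈ 20600 km

Kepler's third law: a³ ∝ T², so a₂ = a₁ (T₂/T₁)^(2/3).
T₂/T₁ = 4.409, (T₂/T₁)^(2/3) = 2.689.
a₂ = 7643 × 2.689 = 20550 km.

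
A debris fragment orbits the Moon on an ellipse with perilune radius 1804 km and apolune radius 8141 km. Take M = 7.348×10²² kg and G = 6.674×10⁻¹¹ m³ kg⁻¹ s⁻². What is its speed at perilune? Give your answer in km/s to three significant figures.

v ≈ 2.11 km/s

μ = GM = 6.674×10⁻¹¹ × 7.348×10²² = 4.904×10¹² m³/s².
Semi-major axis a = (r_p + r_a)/2 = 4972.5 km = 4.972×10⁶ m.
Vis-viva: v² = μ(2/r − 1/a) = 4.904×10¹² × (1.109×10⁻⁶ − 2.011×10⁻⁷) = 4.451×10⁶ m²/s².
v = 2110 m/s = 2.110 km/s.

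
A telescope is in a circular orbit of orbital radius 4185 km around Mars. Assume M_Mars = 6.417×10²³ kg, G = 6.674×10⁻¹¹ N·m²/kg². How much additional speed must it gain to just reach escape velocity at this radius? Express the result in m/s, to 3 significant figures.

μ = GM = 6.674×10⁻¹¹ × 6.417×10²³ = 4.283×10¹³ m³/s².
r = 4185 km = 4.185×10⁶ m.
Circular speed v_c = √(μ/r) = 3199 m/s.
Escape speed v_esc = √(2μ/r) = √2 × v_c = 4524 m/s.
Δv = v_esc − v_c = 1325 m/s.

Δv ≈ 1330 m/s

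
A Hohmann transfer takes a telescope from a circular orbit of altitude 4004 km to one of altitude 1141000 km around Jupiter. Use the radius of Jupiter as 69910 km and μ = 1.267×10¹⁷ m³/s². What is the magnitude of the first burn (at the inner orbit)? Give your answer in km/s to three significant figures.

r₁ = 69910 + 4004 = 73914 km = 7.3914×10⁷ m.
r₂ = 69910 + 1141000 = 1210900 km = 1.2109×10⁹ m.
Transfer ellipse a_t = (r₁ + r₂)/2 = 6.424×10⁸ m.
At r₁: circular v_c1 = √(μ/r₁) = 41400 m/s; transfer-perijove v_p = √[μ(2/r₁ − 1/a_t)] = 56840 m/s.
Δv₁ = v_p − v_c1 = 15440 m/s.
= 15.44 km/s.

Δv ≈ 15.4 km/s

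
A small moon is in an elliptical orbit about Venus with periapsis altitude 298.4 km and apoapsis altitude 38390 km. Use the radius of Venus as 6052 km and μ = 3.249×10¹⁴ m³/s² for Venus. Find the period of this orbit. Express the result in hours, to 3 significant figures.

T ≈ 12.4 hours

r_p = 6052 + 298.4 = 6350.4 km = 6.3504×10⁶ m.
r_a = 6052 + 38390 = 44442 km = 4.4442×10⁷ m.
Semi-major axis a = (r_p + r_a)/2 = (6350.4 + 44442)/2 = 25396 km = 2.540×10⁷ m.
By Kepler's third law T = 2π√(a³/μ) = 2π × 7.100×10³ = 4.461×10⁴ s.
= 12.39 hours.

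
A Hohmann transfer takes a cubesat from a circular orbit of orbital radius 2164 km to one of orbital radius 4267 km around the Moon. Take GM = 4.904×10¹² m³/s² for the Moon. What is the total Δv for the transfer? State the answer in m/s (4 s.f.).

r₁ = 2164 km = 2.164×10⁶ m.
r₂ = 4267 km = 4.267×10⁶ m.
Transfer ellipse a_t = (r₁ + r₂)/2 = 3.216×10⁶ m.
At r₁: circular v_c1 = √(μ/r₁) = 1505 m/s; transfer-perilune v_p = √[μ(2/r₁ − 1/a_t)] = 1734 m/s.
Δv₁ = v_p − v_c1 = 228.8 m/s.
At r₂: circular v_c2 = √(μ/r₂) = 1072 m/s; transfer-apolune v_a = √[μ(2/r₂ − 1/a_t)] = 879.5 m/s.
Δv₂ = v_c2 − v_a = 192.6 m/s.
Total Δv = Δv₁ + Δv₂ = 421.3 m/s.

Δv_total ≈ 421.3 m/s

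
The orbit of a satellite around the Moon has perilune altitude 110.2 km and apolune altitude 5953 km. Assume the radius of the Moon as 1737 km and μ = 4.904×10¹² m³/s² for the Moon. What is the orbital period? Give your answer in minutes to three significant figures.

r_p = 1737 + 110.2 = 1847.2 km = 1.8472×10⁶ m.
r_a = 1737 + 5953 = 7690.0 km = 7.6900×10⁶ m.
Semi-major axis a = (r_p + r_a)/2 = (1847.2 + 7690.0)/2 = 4768.6 km = 4.769×10⁶ m.
By Kepler's third law T = 2π√(a³/μ) = 2π × 4.702×10³ = 2.955×10⁴ s.
= 492.4 minutes.

T ≈ 492 minutes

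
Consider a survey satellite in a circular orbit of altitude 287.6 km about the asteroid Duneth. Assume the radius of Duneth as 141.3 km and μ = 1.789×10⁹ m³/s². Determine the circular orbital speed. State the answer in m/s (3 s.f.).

v ≈ 64.6 m/s

r = 141.3 + 287.6 = 428.90 km = 4.2890×10⁵ m.
For a circular orbit v = √(μ/r) = √(1.789×10⁹ / 4.289×10⁵) = √(4.171×10³) = 64.58 m/s.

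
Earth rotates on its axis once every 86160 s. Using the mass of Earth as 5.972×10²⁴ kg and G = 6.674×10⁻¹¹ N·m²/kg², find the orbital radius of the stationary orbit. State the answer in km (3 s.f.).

r_sync ≈ 42200 km

μ = GM = 6.674×10⁻¹¹ × 5.972×10²⁴ = 3.986×10¹⁴ m³/s².
A synchronous orbit has period T, so by Kepler's third law a = (μT²/4π²)^(1/3).
μT²/4π² = 3.986×10¹⁴ × (8.616×10⁴)² / 39.48 = 7.495×10²² m³.
a = 4.216×10⁷ m = 42162 km.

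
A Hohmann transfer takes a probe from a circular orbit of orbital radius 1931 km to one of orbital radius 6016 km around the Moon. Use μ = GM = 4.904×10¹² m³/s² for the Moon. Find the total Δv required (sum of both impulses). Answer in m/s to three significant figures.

Δv_total ≈ 641 m/s

r₁ = 1931 km = 1.931×10⁶ m.
r₂ = 6016 km = 6.016×10⁶ m.
Transfer ellipse a_t = (r₁ + r₂)/2 = 3.974×10⁶ m.
At r₁: circular v_c1 = √(μ/r₁) = 1594 m/s; transfer-perilune v_p = √[μ(2/r₁ − 1/a_t)] = 1961 m/s.
Δv₁ = v_p − v_c1 = 367.3 m/s.
At r₂: circular v_c2 = √(μ/r₂) = 902.9 m/s; transfer-apolune v_a = √[μ(2/r₂ − 1/a_t)] = 629.4 m/s.
Δv₂ = v_c2 − v_a = 273.5 m/s.
Total Δv = Δv₁ + Δv₂ = 640.7 m/s.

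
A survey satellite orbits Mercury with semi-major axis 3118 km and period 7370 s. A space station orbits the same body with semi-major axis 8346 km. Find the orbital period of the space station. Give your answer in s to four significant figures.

Kepler's third law: T² ∝ a³, so T₂ = T₁ (a₂/a₁)^(3/2).
a₂/a₁ = 2.677, (a₂/a₁)^(3/2) = 4.379.
T₂ = 7370 × 4.379 = 32280 s.

T₂ ≈ 32280 s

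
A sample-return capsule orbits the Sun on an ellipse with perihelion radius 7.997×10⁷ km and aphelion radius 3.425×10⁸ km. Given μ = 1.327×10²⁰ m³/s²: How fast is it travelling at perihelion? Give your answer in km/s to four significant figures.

v ≈ 51.87 km/s

Semi-major axis a = (r_p + r_a)/2 = 2.1124×10⁸ km = 2.112×10¹¹ m.
Vis-viva: v² = μ(2/r − 1/a) = 1.327×10²⁰ × (2.501×10⁻¹¹ − 4.734×10⁻¹²) = 2.691×10⁹ m²/s².
v = 51870 m/s = 51.87 km/s.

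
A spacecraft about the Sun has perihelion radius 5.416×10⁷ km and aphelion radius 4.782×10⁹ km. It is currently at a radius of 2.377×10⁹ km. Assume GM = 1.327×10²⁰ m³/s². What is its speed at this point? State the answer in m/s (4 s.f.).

v ≈ 7535 m/s

Semi-major axis a = (r_p + r_a)/2 = 2.4181×10⁹ km = 2.418×10¹² m.
Vis-viva: v² = μ(2/r − 1/a) = 1.327×10²⁰ × (8.414×10⁻¹³ − 4.136×10⁻¹³) = 5.678×10⁷ m²/s².
v = 7535 m/s.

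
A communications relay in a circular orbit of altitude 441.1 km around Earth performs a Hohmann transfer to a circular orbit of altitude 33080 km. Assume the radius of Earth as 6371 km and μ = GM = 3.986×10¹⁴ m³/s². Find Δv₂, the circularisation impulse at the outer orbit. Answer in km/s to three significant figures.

Δv ≈ 1.45 km/s

r₁ = 6371 + 441.1 = 6812.1 km = 6.8121×10⁶ m.
r₂ = 6371 + 33080 = 39451 km = 3.9451×10⁷ m.
Transfer ellipse a_t = (r₁ + r₂)/2 = 2.313×10⁷ m.
At r₁: circular v_c1 = √(μ/r₁) = 7649 m/s; transfer-perigee v_p = √[μ(2/r₁ − 1/a_t)] = 9990 m/s.
At r₂: circular v_c2 = √(μ/r₂) = 3179 m/s; transfer-apogee v_a = √[μ(2/r₂ − 1/a_t)] = 1725 m/s.
Δv₂ = v_c2 − v_a = 1454 m/s.
= 1.454 km/s.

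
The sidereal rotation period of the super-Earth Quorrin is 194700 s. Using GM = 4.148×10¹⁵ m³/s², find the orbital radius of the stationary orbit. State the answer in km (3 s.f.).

r_sync ≈ 1.59×10⁵ km

A synchronous orbit has period T, so by Kepler's third law a = (μT²/4π²)^(1/3).
μT²/4π² = 4.148×10¹⁵ × (1.947×10⁵)² / 39.48 = 3.983×10²⁴ m³.
a = 1.585×10⁸ m = 1.5851×10⁵ km.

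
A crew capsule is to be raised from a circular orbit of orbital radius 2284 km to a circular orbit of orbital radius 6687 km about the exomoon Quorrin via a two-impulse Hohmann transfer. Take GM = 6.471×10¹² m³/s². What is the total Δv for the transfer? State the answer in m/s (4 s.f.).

r₁ = 2284 km = 2.284×10⁶ m.
r₂ = 6687 km = 6.687×10⁶ m.
Transfer ellipse a_t = (r₁ + r₂)/2 = 4.486×10⁶ m.
At r₁: circular v_c1 = √(μ/r₁) = 1683 m/s; transfer-periapsis v_p = √[μ(2/r₁ − 1/a_t)] = 2055 m/s.
Δv₁ = v_p − v_c1 = 372.0 m/s.
At r₂: circular v_c2 = √(μ/r₂) = 983.7 m/s; transfer-apoapsis v_a = √[μ(2/r₂ − 1/a_t)] = 702.0 m/s.
Δv₂ = v_c2 − v_a = 281.8 m/s.
Total Δv = Δv₁ + Δv₂ = 653.7 m/s.

Δv_total ≈ 653.7 m/s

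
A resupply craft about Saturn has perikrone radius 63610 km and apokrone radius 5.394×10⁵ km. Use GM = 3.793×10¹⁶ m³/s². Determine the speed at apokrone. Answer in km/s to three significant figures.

v ≈ 3.85 km/s

Semi-major axis a = (r_p + r_a)/2 = 3.0150×10⁵ km = 3.015×10⁸ m.
Vis-viva: v² = μ(2/r − 1/a) = 3.793×10¹⁶ × (3.708×10⁻⁹ − 3.317×10⁻⁹) = 1.484×10⁷ m²/s².
v = 3852 m/s = 3.852 km/s.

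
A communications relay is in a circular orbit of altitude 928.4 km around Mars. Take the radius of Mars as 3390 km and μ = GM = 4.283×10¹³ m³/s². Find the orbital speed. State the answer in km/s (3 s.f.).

r = 3390 + 928.4 = 4318.4 km = 4.3184×10⁶ m.
For a circular orbit v = √(μ/r) = √(4.283×10¹³ / 4.318×10⁶) = √(9.918×10⁶) = 3149 m/s.
That is 3.149 km/s.

v ≈ 3.15 km/s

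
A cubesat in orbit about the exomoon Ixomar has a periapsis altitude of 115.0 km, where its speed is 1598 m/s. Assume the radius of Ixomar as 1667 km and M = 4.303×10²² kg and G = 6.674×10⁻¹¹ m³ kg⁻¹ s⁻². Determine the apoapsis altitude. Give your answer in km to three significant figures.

apoapsis altitude ≈ 5130 km

μ = GM = 6.674×10⁻¹¹ × 4.303×10²² = 2.872×10¹² m³/s².
r_p = 1667 + 115.0 = 1782.0 km = 1.782×10⁶ m.
Specific energy ε = v²/2 − μ/r = -3.348×10⁵ J/kg, so a = −μ/(2ε) = 4.289×10⁶ m.
The apsides satisfy r_p + r_a = 2a, so the apoapsis radius is 2a − r_p = 6.796×10⁶ m = 6796.5 km.
Apoapsis altitude = 6796.5 − 1667 = 5129.5 km.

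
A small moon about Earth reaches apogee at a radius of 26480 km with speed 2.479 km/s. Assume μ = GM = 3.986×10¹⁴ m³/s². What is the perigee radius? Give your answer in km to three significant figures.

perigee radius ≈ 6790 km

r_a = 2.648×10⁷ m.
Specific energy ε = v²/2 − μ/r = -1.198×10⁷ J/kg, so a = −μ/(2ε) = 1.664×10⁷ m.
The apsides satisfy r_p + r_a = 2a, so the perigee radius is 2a − r_a = 6.792×10⁶ m = 6791.7 km.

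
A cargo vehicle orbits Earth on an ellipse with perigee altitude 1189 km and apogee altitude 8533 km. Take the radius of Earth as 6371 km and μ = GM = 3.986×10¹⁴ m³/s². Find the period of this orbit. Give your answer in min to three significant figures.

T ≈ 197 min

r_p = 6371 + 1189 = 7560.0 km = 7.5600×10⁶ m.
r_a = 6371 + 8533 = 14904 km = 1.4904×10⁷ m.
Semi-major axis a = (r_p + r_a)/2 = (7560.0 + 14904)/2 = 11232 km = 1.123×10⁷ m.
By Kepler's third law T = 2π√(a³/μ) = 2π × 1.885×10³ = 1.185×10⁴ s.
= 197.4 min.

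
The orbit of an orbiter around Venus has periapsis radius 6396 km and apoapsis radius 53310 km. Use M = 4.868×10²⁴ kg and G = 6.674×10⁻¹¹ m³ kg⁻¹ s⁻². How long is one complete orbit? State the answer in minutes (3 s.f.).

μ = GM = 6.674×10⁻¹¹ × 4.868×10²⁴ = 3.249×10¹⁴ m³/s².
Semi-major axis a = (r_p + r_a)/2 = (6396.0 + 53310)/2 = 29853 km = 2.985×10⁷ m.
By Kepler's third law T = 2π√(a³/μ) = 2π × 9.049×10³ = 5.686×10⁴ s.
= 947.6 minutes.

T ≈ 948 minutes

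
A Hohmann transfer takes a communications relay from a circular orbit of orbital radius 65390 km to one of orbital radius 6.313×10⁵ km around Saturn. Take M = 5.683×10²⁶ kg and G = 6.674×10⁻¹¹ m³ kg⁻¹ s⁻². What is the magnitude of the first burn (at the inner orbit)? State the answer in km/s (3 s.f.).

μ = GM = 6.674×10⁻¹¹ × 5.683×10²⁶ = 3.793×10¹⁶ m³/s².
r₁ = 65390 km = 6.539×10⁷ m.
r₂ = 6.313×10⁵ km = 6.313×10⁸ m.
Transfer ellipse a_t = (r₁ + r₂)/2 = 3.483×10⁸ m.
At r₁: circular v_c1 = √(μ/r₁) = 24080 m/s; transfer-perikrone v_p = √[μ(2/r₁ − 1/a_t)] = 32420 m/s.
Δv₁ = v_p − v_c1 = 8338 m/s.
= 8.338 km/s.

Δv ≈ 8.34 km/s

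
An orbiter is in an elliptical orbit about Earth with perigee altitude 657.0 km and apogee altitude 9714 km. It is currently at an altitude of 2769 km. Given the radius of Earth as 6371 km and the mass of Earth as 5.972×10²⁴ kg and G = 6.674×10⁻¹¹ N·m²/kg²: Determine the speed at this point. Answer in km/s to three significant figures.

v ≈ 7.26 km/s

μ = GM = 6.674×10⁻¹¹ × 5.972×10²⁴ = 3.986×10¹⁴ m³/s².
r_p = 6371 + 657.0 = 7028.0 km = 7.0280×10⁶ m.
r_a = 6371 + 9714 = 16085 km = 1.6085×10⁷ m.
r = 6371 + 2769 = 9140.0 km = 9.140×10⁶ m.
Semi-major axis a = (r_p + r_a)/2 = 11556 km = 1.156×10⁷ m.
Vis-viva: v² = μ(2/r − 1/a) = 3.986×10¹⁴ × (2.188×10⁻⁷ − 8.653×10⁻⁸) = 5.273×10⁷ m²/s².
v = 7261 m/s = 7.261 km/s.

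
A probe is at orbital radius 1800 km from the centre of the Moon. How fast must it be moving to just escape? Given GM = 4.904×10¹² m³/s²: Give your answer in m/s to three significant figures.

v_esc ≈ 2330 m/s

r = 1800 km = 1.800×10⁶ m.
Escape speed v_esc = √(2μ/r) = √(2 × 4.904×10¹² / 1.800×10⁶) = √(5.449×10⁶) = 2334 m/s.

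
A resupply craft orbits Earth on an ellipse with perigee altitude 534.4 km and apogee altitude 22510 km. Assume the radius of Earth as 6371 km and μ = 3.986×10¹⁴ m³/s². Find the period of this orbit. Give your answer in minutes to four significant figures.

T ≈ 397.0 minutes

r_p = 6371 + 534.4 = 6905.4 km = 6.9054×10⁶ m.
r_a = 6371 + 22510 = 28881 km = 2.8881×10⁷ m.
Semi-major axis a = (r_p + r_a)/2 = (6905.4 + 28881)/2 = 17893 km = 1.789×10⁷ m.
By Kepler's third law T = 2π√(a³/μ) = 2π × 3.791×10³ = 2.382×10⁴ s.
= 397.0 minutes.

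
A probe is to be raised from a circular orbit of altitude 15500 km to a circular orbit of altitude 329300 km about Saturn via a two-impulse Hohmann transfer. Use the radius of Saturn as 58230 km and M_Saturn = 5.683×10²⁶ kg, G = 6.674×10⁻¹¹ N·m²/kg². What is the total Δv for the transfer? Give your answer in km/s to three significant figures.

Δv_total ≈ 11.0 km/s

μ = GM = 6.674×10⁻¹¹ × 5.683×10²⁶ = 3.793×10¹⁶ m³/s².
r₁ = 58230 + 15500 = 73730 km = 7.3730×10⁷ m.
r₂ = 58230 + 329300 = 387530 km = 3.8753×10⁸ m.
Transfer ellipse a_t = (r₁ + r₂)/2 = 2.306×10⁸ m.
At r₁: circular v_c1 = √(μ/r₁) = 22680 m/s; transfer-perikrone v_p = √[μ(2/r₁ − 1/a_t)] = 29400 m/s.
Δv₁ = v_p − v_c1 = 6720 m/s.
At r₂: circular v_c2 = √(μ/r₂) = 9893 m/s; transfer-apokrone v_a = √[μ(2/r₂ − 1/a_t)] = 5594 m/s.
Δv₂ = v_c2 − v_a = 4299 m/s.
Total Δv = Δv₁ + Δv₂ = 11020 m/s = 11.02 km/s.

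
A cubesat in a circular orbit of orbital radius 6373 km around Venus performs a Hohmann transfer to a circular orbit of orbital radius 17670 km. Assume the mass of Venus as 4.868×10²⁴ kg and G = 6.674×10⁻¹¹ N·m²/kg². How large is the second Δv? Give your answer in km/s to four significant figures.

Δv ≈ 1.166 km/s

μ = GM = 6.674×10⁻¹¹ × 4.868×10²⁴ = 3.249×10¹⁴ m³/s².
r₁ = 6373 km = 6.373×10⁶ m.
r₂ = 17670 km = 1.767×10⁷ m.
Transfer ellipse a_t = (r₁ + r₂)/2 = 1.202×10⁷ m.
At r₁: circular v_c1 = √(μ/r₁) = 7140 m/s; transfer-periapsis v_p = √[μ(2/r₁ − 1/a_t)] = 8656 m/s.
At r₂: circular v_c2 = √(μ/r₂) = 4288 m/s; transfer-apoapsis v_a = √[μ(2/r₂ − 1/a_t)] = 3122 m/s.
Δv₂ = v_c2 − v_a = 1166 m/s.
= 1.166 km/s.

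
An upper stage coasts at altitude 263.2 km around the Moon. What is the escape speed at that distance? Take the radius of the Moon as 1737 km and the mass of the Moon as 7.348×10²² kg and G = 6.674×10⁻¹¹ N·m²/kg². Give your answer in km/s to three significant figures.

μ = GM = 6.674×10⁻¹¹ × 7.348×10²² = 4.904×10¹² m³/s².
r = 1737 + 263.2 = 2000.2 km = 2.0002×10⁶ m.
Escape speed v_esc = √(2μ/r) = √(2 × 4.904×10¹² / 2.000×10⁶) = √(4.904×10⁶) = 2214 m/s.
= 2.214 km/s.

v_esc ≈ 2.21 km/s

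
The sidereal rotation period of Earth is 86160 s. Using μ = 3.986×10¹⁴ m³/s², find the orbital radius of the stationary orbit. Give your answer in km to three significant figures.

A synchronous orbit has period T, so by Kepler's third law a = (μT²/4π²)^(1/3).
μT²/4π² = 3.986×10¹⁴ × (8.616×10⁴)² / 39.48 = 7.495×10²² m³.
a = 4.216×10⁷ m = 42163 km.

r_sync ≈ 42200 km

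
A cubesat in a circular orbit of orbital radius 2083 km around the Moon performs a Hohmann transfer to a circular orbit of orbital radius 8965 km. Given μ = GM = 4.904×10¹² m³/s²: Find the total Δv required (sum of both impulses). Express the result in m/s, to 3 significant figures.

r₁ = 2083 km = 2.083×10⁶ m.
r₂ = 8965 km = 8.965×10⁶ m.
Transfer ellipse a_t = (r₁ + r₂)/2 = 5.524×10⁶ m.
At r₁: circular v_c1 = √(μ/r₁) = 1534 m/s; transfer-perilune v_p = √[μ(2/r₁ − 1/a_t)] = 1955 m/s.
Δv₁ = v_p − v_c1 = 420.3 m/s.
At r₂: circular v_c2 = √(μ/r₂) = 739.6 m/s; transfer-apolune v_a = √[μ(2/r₂ − 1/a_t)] = 454.2 m/s.
Δv₂ = v_c2 − v_a = 285.4 m/s.
Total Δv = Δv₁ + Δv₂ = 705.8 m/s.

Δv_total ≈ 706 m/s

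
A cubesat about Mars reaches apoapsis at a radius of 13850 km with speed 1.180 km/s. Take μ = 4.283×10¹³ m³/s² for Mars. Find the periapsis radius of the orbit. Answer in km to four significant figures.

r_a = 1.385×10⁷ m.
Specific energy ε = v²/2 − μ/r = -2.396×10⁶ J/kg, so a = −μ/(2ε) = 8.937×10⁶ m.
The apsides satisfy r_p + r_a = 2a, so the periapsis radius is 2a − r_a = 4.024×10⁶ m = 4024.0 km.

periapsis radius ≈ 4024 km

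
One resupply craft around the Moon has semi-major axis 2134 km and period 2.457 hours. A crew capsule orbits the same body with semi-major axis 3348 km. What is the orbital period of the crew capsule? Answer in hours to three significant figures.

T₂ ≈ 4.83 hours

Kepler's third law: T² ∝ a³, so T₂ = T₁ (a₂/a₁)^(3/2).
a₂/a₁ = 1.569, (a₂/a₁)^(3/2) = 1.965.
T₂ = 2.457 × 1.965 = 4.828 hours.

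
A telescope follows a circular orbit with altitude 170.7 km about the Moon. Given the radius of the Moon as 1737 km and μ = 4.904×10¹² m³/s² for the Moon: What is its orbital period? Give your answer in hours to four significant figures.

T ≈ 2.077 hours

r = 1737 + 170.7 = 1907.7 km = 1.9077×10⁶ m.
Kepler's third law: T = 2π√(r³/μ) = 2π√((1.908×10⁶)³ / 4.904×10¹²).
r³/μ = 1.416×10⁶ s², so T = 2π × 1.190×10³ = 7.476×10³ s.
Converting: 7.476×10³ s ÷ 3600 = 2.077 hours.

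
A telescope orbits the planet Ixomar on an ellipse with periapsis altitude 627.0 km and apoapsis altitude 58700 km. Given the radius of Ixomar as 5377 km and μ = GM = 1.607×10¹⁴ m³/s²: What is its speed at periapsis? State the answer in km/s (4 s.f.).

r_p = 5377 + 627.0 = 6004.0 km = 6.0040×10⁶ m.
r_a = 5377 + 58700 = 64077 km = 6.4077×10⁷ m.
Semi-major axis a = (r_p + r_a)/2 = 35040 km = 3.504×10⁷ m.
Vis-viva: v² = μ(2/r − 1/a) = 1.607×10¹⁴ × (3.331×10⁻⁷ − 2.854×10⁻⁸) = 4.894×10⁷ m²/s².
v = 6996 m/s = 6.996 km/s.

v ≈ 6.996 km/s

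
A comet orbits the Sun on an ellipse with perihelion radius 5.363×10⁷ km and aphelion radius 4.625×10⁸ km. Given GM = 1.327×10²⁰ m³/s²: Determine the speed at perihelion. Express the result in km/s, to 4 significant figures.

v ≈ 66.59 km/s

Semi-major axis a = (r_p + r_a)/2 = 2.5806×10⁸ km = 2.581×10¹¹ m.
Vis-viva: v² = μ(2/r − 1/a) = 1.327×10²⁰ × (3.729×10⁻¹¹ − 3.875×10⁻¹²) = 4.435×10⁹ m²/s².
v = 66590 m/s = 66.59 km/s.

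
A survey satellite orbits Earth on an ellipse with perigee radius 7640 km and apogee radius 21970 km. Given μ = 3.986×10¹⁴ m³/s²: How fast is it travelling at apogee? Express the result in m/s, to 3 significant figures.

v ≈ 3060 m/s

Semi-major axis a = (r_p + r_a)/2 = 14805 km = 1.480×10⁷ m.
Vis-viva: v² = μ(2/r − 1/a) = 3.986×10¹⁴ × (9.103×10⁻⁸ − 6.754×10⁻⁸) = 9.363×10⁶ m²/s².
v = 3060 m/s.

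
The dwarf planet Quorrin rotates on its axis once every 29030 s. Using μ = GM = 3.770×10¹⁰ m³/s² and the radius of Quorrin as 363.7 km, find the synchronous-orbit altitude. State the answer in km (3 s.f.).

h_sync ≈ 566 km

A synchronous orbit has period T, so by Kepler's third law a = (μT²/4π²)^(1/3).
μT²/4π² = 3.770×10¹⁰ × (2.903×10⁴)² / 39.48 = 8.048×10¹⁷ m³.
a = 9.302×10⁵ m = 930.16 km.
Altitude h = a − R = 930.16 − 363.7 = 566.46 km.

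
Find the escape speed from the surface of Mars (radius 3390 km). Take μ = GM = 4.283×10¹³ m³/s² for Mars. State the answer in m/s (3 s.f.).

r = R = 3.390×10⁶ m.
Escape speed v_esc = √(2μ/r) = √(2 × 4.283×10¹³ / 3.390×10⁶) = √(2.527×10⁷) = 5027 m/s.

v_esc ≈ 5030 m/s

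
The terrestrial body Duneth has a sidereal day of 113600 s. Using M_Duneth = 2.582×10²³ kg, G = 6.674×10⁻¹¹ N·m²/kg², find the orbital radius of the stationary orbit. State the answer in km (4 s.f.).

r_sync ≈ 17790 km

μ = GM = 6.674×10⁻¹¹ × 2.582×10²³ = 1.723×10¹³ m³/s².
A synchronous orbit has period T, so by Kepler's third law a = (μT²/4π²)^(1/3).
μT²/4π² = 1.723×10¹³ × (1.136×10⁵)² / 39.48 = 5.633×10²¹ m³.
a = 1.779×10⁷ m = 17793 km.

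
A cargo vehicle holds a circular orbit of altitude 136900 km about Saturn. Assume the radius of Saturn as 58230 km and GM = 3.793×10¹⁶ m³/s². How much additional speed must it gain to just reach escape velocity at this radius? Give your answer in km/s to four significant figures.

Δv ≈ 5.775 km/s

r = 58230 + 136900 = 195130 km = 1.9513×10⁸ m.
Circular speed v_c = √(μ/r) = 13940 m/s.
Escape speed v_esc = √(2μ/r) = √2 × v_c = 19720 m/s.
Δv = v_esc − v_c = 5775 m/s = 5.775 km/s.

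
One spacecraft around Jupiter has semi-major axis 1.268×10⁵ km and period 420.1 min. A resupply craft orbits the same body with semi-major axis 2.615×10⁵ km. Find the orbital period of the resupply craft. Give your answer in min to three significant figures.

Kepler's third law: T² ∝ a³, so T₂ = T₁ (a₂/a₁)^(3/2).
a₂/a₁ = 2.062, (a₂/a₁)^(3/2) = 2.962.
T₂ = 420.1 × 2.962 = 1244 min.

T₂ ≈ 1240 min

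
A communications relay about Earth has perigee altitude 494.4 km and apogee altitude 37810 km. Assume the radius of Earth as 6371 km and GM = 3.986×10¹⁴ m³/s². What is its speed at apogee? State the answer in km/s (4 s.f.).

r_p = 6371 + 494.4 = 6865.4 km = 6.8654×10⁶ m.
r_a = 6371 + 37810 = 44181 km = 4.4181×10⁷ m.
Semi-major axis a = (r_p + r_a)/2 = 25523 km = 2.552×10⁷ m.
Vis-viva: v² = μ(2/r − 1/a) = 3.986×10¹⁴ × (4.527×10⁻⁸ − 3.918×10⁻⁸) = 2.427×10⁶ m²/s².
v = 1558 m/s = 1.558 km/s.

v ≈ 1.558 km/s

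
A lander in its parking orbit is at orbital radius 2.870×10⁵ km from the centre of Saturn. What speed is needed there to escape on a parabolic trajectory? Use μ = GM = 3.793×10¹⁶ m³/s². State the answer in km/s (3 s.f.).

v_esc ≈ 16.3 km/s

r = 2.870×10⁵ km = 2.870×10⁸ m.
Escape speed v_esc = √(2μ/r) = √(2 × 3.793×10¹⁶ / 2.870×10⁸) = √(2.643×10⁸) = 16260 m/s.
= 16.26 km/s.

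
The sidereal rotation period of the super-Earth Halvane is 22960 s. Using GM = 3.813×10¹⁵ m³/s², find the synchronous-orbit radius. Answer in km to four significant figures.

r_sync ≈ 37060 km

A synchronous orbit has period T, so by Kepler's third law a = (μT²/4π²)^(1/3).
μT²/4π² = 3.813×10¹⁵ × (2.296×10⁴)² / 39.48 = 5.092×10²² m³.
a = 3.706×10⁷ m = 37064 km.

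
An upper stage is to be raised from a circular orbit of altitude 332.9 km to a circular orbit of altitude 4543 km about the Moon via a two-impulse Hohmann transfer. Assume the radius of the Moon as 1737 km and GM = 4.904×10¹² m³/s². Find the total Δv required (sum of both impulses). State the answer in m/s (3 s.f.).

Δv_total ≈ 610 m/s

r₁ = 1737 + 332.9 = 2069.9 km = 2.0699×10⁶ m.
r₂ = 1737 + 4543 = 6280.0 km = 6.2800×10⁶ m.
Transfer ellipse a_t = (r₁ + r₂)/2 = 4.175×10⁶ m.
At r₁: circular v_c1 = √(μ/r₁) = 1539 m/s; transfer-perilune v_p = √[μ(2/r₁ − 1/a_t)] = 1888 m/s.
Δv₁ = v_p − v_c1 = 348.6 m/s.
At r₂: circular v_c2 = √(μ/r₂) = 883.7 m/s; transfer-apolune v_a = √[μ(2/r₂ − 1/a_t)] = 622.2 m/s.
Δv₂ = v_c2 − v_a = 261.5 m/s.
Total Δv = Δv₁ + Δv₂ = 610.0 m/s.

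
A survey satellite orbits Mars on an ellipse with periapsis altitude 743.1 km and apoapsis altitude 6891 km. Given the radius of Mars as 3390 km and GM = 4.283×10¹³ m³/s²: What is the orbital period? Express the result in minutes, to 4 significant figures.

T ≈ 309.6 minutes

r_p = 3390 + 743.1 = 4133.1 km = 4.1331×10⁶ m.
r_a = 3390 + 6891 = 10281 km = 1.0281×10⁷ m.
Semi-major axis a = (r_p + r_a)/2 = (4133.1 + 10281)/2 = 7207.1 km = 7.207×10⁶ m.
By Kepler's third law T = 2π√(a³/μ) = 2π × 2.956×10³ = 1.858×10⁴ s.
= 309.6 minutes.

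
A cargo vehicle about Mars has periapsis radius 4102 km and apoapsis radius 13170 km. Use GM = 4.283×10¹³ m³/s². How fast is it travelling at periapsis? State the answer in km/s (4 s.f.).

Semi-major axis a = (r_p + r_a)/2 = 8636.0 km = 8.636×10⁶ m.
Vis-viva: v² = μ(2/r − 1/a) = 4.283×10¹³ × (4.876×10⁻⁷ − 1.158×10⁻⁷) = 1.592×10⁷ m²/s².
v = 3990 m/s = 3.990 km/s.

v ≈ 3.990 km/s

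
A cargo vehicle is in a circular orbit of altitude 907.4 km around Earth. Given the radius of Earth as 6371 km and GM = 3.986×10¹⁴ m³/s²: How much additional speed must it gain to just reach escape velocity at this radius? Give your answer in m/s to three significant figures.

r = 6371 + 907.4 = 7278.4 km = 7.2784×10⁶ m.
Circular speed v_c = √(μ/r) = 7400 m/s.
Escape speed v_esc = √(2μ/r) = √2 × v_c = 10470 m/s.
Δv = v_esc − v_c = 3065 m/s.

Δv ≈ 3070 m/s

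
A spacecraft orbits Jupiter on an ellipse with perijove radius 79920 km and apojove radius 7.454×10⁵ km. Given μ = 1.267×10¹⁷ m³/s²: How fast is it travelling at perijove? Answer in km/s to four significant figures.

Semi-major axis a = (r_p + r_a)/2 = 4.1266×10⁵ km = 4.127×10⁸ m.
Vis-viva: v² = μ(2/r − 1/a) = 1.267×10¹⁷ × (2.503×10⁻⁸ − 2.423×10⁻⁹) = 2.864×10⁹ m²/s².
v = 53510 m/s = 53.51 km/s.

v ≈ 53.51 km/s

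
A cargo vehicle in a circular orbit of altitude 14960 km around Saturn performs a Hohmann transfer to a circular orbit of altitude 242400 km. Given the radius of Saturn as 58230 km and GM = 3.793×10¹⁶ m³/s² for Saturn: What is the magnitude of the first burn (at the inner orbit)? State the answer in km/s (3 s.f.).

r₁ = 58230 + 14960 = 73190 km = 7.3190×10⁷ m.
r₂ = 58230 + 242400 = 300630 km = 3.0063×10⁸ m.
Transfer ellipse a_t = (r₁ + r₂)/2 = 1.869×10⁸ m.
At r₁: circular v_c1 = √(μ/r₁) = 22760 m/s; transfer-perikrone v_p = √[μ(2/r₁ − 1/a_t)] = 28870 m/s.
Δv₁ = v_p − v_c1 = 6106 m/s.
= 6.106 km/s.

Δv ≈ 6.11 km/s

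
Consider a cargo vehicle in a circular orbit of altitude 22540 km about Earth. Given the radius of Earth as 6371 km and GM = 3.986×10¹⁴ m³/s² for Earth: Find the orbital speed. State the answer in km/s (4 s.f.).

r = 6371 + 22540 = 28911 km = 2.8911×10⁷ m.
For a circular orbit v = √(μ/r) = √(3.986×10¹⁴ / 2.891×10⁷) = √(1.379×10⁷) = 3713 m/s.
That is 3.713 km/s.

v ≈ 3.713 km/s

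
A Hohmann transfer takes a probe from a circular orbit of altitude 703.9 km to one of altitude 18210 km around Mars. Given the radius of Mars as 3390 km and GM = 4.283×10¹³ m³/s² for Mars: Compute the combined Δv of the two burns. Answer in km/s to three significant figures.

Δv_total ≈ 1.57 km/s

r₁ = 3390 + 703.9 = 4093.9 km = 4.0939×10⁶ m.
r₂ = 3390 + 18210 = 21600 km = 2.1600×10⁷ m.
Transfer ellipse a_t = (r₁ + r₂)/2 = 1.285×10⁷ m.
At r₁: circular v_c1 = √(μ/r₁) = 3234 m/s; transfer-periapsis v_p = √[μ(2/r₁ − 1/a_t)] = 4194 m/s.
Δv₁ = v_p − v_c1 = 959.6 m/s.
At r₂: circular v_c2 = √(μ/r₂) = 1408 m/s; transfer-apoapsis v_a = √[μ(2/r₂ − 1/a_t)] = 794.9 m/s.
Δv₂ = v_c2 − v_a = 613.2 m/s.
Total Δv = Δv₁ + Δv₂ = 1573 m/s = 1.573 km/s.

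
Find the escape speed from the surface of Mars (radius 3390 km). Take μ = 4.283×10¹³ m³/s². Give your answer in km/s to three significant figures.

v_esc ≈ 5.03 km/s

r = R = 3.390×10⁶ m.
Escape speed v_esc = √(2μ/r) = √(2 × 4.283×10¹³ / 3.390×10⁶) = √(2.527×10⁷) = 5027 m/s.
= 5.027 km/s.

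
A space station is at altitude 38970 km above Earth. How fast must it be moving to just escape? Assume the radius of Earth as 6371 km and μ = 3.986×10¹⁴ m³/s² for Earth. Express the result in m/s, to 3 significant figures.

r = 6371 + 38970 = 45341 km = 4.5341×10⁷ m.
Escape speed v_esc = √(2μ/r) = √(2 × 3.986×10¹⁴ / 4.534×10⁷) = √(1.758×10⁷) = 4193 m/s.

v_esc ≈ 4190 m/s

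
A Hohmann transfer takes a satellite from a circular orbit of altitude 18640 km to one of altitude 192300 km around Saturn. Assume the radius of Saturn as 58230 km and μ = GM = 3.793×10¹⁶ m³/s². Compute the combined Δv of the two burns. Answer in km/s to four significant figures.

r₁ = 58230 + 18640 = 76870 km = 7.6870×10⁷ m.
r₂ = 58230 + 192300 = 250530 km = 2.5053×10⁸ m.
Transfer ellipse a_t = (r₁ + r₂)/2 = 1.637×10⁸ m.
At r₁: circular v_c1 = √(μ/r₁) = 22210 m/s; transfer-perikrone v_p = √[μ(2/r₁ − 1/a_t)] = 27480 m/s.
Δv₁ = v_p − v_c1 = 5267 m/s.
At r₂: circular v_c2 = √(μ/r₂) = 12300 m/s; transfer-apokrone v_a = √[μ(2/r₂ − 1/a_t)] = 8432 m/s.
Δv₂ = v_c2 − v_a = 3873 m/s.
Total Δv = Δv₁ + Δv₂ = 9140 m/s = 9.140 km/s.

Δv_total ≈ 9.140 km/s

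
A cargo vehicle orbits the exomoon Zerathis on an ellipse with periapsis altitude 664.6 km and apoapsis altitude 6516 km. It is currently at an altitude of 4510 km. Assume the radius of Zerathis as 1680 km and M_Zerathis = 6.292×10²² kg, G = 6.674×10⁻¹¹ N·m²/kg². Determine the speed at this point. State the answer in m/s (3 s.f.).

v ≈ 748 m/s

μ = GM = 6.674×10⁻¹¹ × 6.292×10²² = 4.199×10¹² m³/s².
r_p = 1680 + 664.6 = 2344.6 km = 2.3446×10⁶ m.
r_a = 1680 + 6516 = 8196.0 km = 8.1960×10⁶ m.
r = 1680 + 4510 = 6190.0 km = 6.190×10⁶ m.
Semi-major axis a = (r_p + r_a)/2 = 5270.3 km = 5.270×10⁶ m.
Vis-viva: v² = μ(2/r − 1/a) = 4.199×10¹² × (3.231×10⁻⁷ − 1.897×10⁻⁷) = 5.600×10⁵ m²/s².
v = 748.3 m/s.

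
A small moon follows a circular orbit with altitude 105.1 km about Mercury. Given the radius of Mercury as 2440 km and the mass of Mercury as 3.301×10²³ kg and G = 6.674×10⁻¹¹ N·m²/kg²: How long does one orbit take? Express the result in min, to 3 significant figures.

μ = GM = 6.674×10⁻¹¹ × 3.301×10²³ = 2.203×10¹³ m³/s².
r = 2440 + 105.1 = 2545.1 km = 2.5451×10⁶ m.
Kepler's third law: T = 2π√(r³/μ) = 2π√((2.545×10⁶)³ / 2.203×10¹³).
r³/μ = 7.483×10⁵ s², so T = 2π × 8.651×10² = 5.435×10³ s.
Converting: 5.435×10³ s ÷ 60.00 = 90.59 min.

T ≈ 90.6 min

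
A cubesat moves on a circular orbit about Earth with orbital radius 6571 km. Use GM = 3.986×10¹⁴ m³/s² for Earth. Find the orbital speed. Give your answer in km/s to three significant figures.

v ≈ 7.79 km/s

r = 6571 km = 6.571×10⁶ m.
For a circular orbit v = √(μ/r) = √(3.986×10¹⁴ / 6.571×10⁶) = √(6.066×10⁷) = 7788 m/s.
That is 7.788 km/s.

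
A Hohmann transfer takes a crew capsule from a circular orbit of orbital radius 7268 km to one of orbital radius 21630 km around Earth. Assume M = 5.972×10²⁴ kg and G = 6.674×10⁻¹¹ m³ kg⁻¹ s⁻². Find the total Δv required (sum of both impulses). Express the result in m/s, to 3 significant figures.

Δv_total ≈ 2900 m/s

μ = GM = 6.674×10⁻¹¹ × 5.972×10²⁴ = 3.986×10¹⁴ m³/s².
r₁ = 7268 km = 7.268×10⁶ m.
r₂ = 21630 km = 2.163×10⁷ m.
Transfer ellipse a_t = (r₁ + r₂)/2 = 1.445×10⁷ m.
At r₁: circular v_c1 = √(μ/r₁) = 7405 m/s; transfer-perigee v_p = √[μ(2/r₁ − 1/a_t)] = 9061 m/s.
Δv₁ = v_p − v_c1 = 1655 m/s.
At r₂: circular v_c2 = √(μ/r₂) = 4293 m/s; transfer-apogee v_a = √[μ(2/r₂ − 1/a_t)] = 3044 m/s.
Δv₂ = v_c2 − v_a = 1248 m/s.
Total Δv = Δv₁ + Δv₂ = 2903 m/s.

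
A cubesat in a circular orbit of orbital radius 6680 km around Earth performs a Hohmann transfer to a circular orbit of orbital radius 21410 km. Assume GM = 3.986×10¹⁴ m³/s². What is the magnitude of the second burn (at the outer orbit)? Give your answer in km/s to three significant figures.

Δv ≈ 1.34 km/s

r₁ = 6680 km = 6.680×10⁶ m.
r₂ = 21410 km = 2.141×10⁷ m.
Transfer ellipse a_t = (r₁ + r₂)/2 = 1.404×10⁷ m.
At r₁: circular v_c1 = √(μ/r₁) = 7725 m/s; transfer-perigee v_p = √[μ(2/r₁ − 1/a_t)] = 9537 m/s.
At r₂: circular v_c2 = √(μ/r₂) = 4315 m/s; transfer-apogee v_a = √[μ(2/r₂ − 1/a_t)] = 2976 m/s.
Δv₂ = v_c2 − v_a = 1339 m/s.
= 1.339 km/s.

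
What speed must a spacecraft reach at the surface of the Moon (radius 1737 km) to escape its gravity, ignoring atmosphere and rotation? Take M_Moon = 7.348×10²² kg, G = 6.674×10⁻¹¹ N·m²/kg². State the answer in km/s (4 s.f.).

v_esc ≈ 2.376 km/s

μ = GM = 6.674×10⁻¹¹ × 7.348×10²² = 4.904×10¹² m³/s².
r = R = 1.737×10⁶ m.
Escape speed v_esc = √(2μ/r) = √(2 × 4.904×10¹² / 1.737×10⁶) = √(5.647×10⁶) = 2376 m/s.
= 2.376 km/s.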